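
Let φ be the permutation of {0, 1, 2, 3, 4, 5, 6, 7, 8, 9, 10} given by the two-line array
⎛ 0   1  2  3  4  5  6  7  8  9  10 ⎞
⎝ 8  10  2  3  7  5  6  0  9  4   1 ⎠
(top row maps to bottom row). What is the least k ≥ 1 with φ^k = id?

10

Decomposing into disjoint cycles gives cycle lengths 5, 2, 1, 1, 1, 1.
The order is lcm(5, 2) = 10.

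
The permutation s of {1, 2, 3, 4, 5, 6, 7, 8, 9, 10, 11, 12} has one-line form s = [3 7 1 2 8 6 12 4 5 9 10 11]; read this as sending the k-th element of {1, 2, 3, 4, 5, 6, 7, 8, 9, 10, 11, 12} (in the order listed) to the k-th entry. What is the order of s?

Writing s as disjoint cycles, the cycle lengths are 9, 2, 1.
Since disjoint cycles commute, ord(s) = lcm(9, 2) = 18.

18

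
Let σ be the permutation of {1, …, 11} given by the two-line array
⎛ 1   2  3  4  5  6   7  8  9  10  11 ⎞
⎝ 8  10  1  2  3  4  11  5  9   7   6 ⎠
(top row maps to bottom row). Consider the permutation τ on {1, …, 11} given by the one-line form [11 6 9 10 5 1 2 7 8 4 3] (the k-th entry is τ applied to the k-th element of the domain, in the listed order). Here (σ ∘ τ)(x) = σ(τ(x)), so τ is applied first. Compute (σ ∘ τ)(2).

First apply τ: τ(2) = 6, then σ(6) = 4. Thus (σ ∘ τ)(2) = 4.

4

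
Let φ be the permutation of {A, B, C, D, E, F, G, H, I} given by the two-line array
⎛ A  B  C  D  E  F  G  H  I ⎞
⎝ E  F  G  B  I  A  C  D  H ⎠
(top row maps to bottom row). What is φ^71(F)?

Tracing F → A → … returns to F after 7 steps, so F lies in a 7-cycle (A, E, I, H, D, B, F).
Powers repeat with period 7 on this cycle, and 71 mod 7 = 1, so φ^71(F) = φ^1(F).
Advancing 1 step from F: F → A.

A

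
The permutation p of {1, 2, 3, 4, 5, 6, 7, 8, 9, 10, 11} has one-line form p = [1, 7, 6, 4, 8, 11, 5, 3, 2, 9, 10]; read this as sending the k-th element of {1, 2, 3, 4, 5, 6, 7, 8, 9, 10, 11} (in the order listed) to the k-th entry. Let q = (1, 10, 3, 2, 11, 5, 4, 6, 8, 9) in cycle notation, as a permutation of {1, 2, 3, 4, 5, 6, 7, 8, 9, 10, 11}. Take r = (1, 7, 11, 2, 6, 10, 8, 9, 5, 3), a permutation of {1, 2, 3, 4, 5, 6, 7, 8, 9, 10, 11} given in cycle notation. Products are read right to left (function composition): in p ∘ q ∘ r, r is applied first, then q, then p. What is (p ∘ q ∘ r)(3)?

9

Chase 3: r(3) = 1; q(1) = 10; p(10) = 9. Hence (p ∘ q ∘ r)(3) = 9.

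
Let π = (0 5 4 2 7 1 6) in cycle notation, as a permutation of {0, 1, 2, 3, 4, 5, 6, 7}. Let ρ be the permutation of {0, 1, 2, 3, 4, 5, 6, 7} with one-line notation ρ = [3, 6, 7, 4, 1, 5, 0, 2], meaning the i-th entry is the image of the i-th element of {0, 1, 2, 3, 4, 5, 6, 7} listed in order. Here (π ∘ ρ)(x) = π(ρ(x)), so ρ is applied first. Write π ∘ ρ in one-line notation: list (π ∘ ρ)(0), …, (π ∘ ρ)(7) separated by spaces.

3 0 1 2 6 4 5 7

For each element, apply ρ then π: 0 → 3 → 3; 1 → 6 → 0; 2 → 7 → 1; 3 → 4 → 2; 4 → 1 → 6; 5 → 5 → 4; 6 → 0 → 5; 7 → 2 → 7.
So π ∘ ρ in one-line form is 3 0 1 2 6 4 5 7.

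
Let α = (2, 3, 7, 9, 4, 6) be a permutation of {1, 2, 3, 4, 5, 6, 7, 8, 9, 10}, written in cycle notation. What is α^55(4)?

6

4 lies in the 6-cycle (2, 3, 7, 9, 4, 6).
Powers repeat with period 6 on this cycle, and 55 mod 6 = 1, so α^55(4) = α^1(4).
Stepping 1 place around the cycle: 4 → 6.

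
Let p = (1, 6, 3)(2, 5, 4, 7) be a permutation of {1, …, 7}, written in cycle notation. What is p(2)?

2 appears in (2, 5, 4, 7); the next entry (wrapping around) is 5.

5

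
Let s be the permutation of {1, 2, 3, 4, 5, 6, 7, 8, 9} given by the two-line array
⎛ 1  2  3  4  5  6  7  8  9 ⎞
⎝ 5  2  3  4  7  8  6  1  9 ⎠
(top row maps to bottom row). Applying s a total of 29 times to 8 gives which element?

6

Tracing 8 → 1 → … returns to 8 after 5 steps, so 8 lies in a 5-cycle (1, 5, 7, 6, 8).
Powers repeat with period 5 on this cycle, and 29 mod 5 = 4, so s^29(8) = s^4(8).
Advancing 4 steps from 8: 8 → 1 → 5 → 7 → 6.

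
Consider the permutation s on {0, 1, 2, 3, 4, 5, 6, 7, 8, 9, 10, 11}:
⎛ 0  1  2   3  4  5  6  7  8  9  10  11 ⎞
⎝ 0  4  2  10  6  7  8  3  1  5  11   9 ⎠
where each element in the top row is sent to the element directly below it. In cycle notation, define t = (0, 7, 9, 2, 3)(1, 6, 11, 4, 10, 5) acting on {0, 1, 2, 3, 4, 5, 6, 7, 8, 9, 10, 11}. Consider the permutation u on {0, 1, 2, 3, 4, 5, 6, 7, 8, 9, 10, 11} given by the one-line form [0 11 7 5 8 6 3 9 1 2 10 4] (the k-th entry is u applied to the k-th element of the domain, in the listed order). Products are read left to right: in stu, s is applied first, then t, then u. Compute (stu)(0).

Apply the permutations in order: s(0) = 0, then t(0) = 7, then u(7) = 9. So (stu)(0) = 9.

9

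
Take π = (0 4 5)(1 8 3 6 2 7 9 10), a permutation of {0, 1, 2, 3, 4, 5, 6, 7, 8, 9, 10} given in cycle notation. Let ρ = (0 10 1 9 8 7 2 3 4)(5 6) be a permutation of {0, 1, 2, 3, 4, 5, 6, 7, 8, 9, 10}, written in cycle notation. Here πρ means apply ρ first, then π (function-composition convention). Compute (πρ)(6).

ρ(6) = 5, then π(5) = 0; composing gives (πρ)(6) = 0.

0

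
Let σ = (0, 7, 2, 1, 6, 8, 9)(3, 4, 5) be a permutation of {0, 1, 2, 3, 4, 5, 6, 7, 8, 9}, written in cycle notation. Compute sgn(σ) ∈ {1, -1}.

1

The cycle lengths are 7, 3.
A cycle of length ℓ contributes ℓ−1 transpositions, so σ is a product of 6 + 2 = 8 transpositions — even.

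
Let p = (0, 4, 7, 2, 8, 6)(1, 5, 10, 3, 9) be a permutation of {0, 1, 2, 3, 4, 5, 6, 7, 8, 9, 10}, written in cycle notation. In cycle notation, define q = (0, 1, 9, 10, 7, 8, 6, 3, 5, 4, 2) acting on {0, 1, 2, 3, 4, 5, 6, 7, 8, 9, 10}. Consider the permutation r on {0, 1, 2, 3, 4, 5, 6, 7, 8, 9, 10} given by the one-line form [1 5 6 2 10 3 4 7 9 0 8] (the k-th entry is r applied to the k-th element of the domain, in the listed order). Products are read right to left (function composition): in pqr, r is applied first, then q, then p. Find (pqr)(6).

Chase 6: r(6) = 4; q(4) = 2; p(2) = 8. Hence (pqr)(6) = 8.

8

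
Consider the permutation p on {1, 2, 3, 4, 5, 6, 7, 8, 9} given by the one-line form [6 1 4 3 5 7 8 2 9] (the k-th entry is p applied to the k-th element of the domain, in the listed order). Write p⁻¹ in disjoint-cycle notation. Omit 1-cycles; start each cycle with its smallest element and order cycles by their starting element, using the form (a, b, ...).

(1, 2, 8, 7, 6)(3, 4)

First write p in disjoint cycles: (1, 6, 7, 8, 2)(3, 4).
The inverse reverses every cycle; in canonical form, p⁻¹ = (1, 2, 8, 7, 6)(3, 4).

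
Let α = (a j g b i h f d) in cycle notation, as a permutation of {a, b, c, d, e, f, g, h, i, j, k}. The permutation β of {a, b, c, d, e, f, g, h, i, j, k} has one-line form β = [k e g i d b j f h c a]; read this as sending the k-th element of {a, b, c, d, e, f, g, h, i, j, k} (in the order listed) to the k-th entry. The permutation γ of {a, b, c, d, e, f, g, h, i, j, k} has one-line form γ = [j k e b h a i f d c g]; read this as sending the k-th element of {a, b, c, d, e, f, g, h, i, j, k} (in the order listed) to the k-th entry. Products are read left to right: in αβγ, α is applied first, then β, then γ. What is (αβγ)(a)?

Chase a: α(a) = j; β(j) = c; γ(c) = e. Hence (αβγ)(a) = e.

e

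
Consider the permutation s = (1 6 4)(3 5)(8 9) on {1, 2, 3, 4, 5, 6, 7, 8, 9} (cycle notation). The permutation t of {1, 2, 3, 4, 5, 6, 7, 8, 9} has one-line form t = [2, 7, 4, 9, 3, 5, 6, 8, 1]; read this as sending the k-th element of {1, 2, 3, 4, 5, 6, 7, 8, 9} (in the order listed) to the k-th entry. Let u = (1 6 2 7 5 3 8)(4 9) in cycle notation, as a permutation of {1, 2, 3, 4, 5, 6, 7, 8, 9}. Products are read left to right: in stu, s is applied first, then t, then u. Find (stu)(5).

Chase 5: s(5) = 3; t(3) = 4; u(4) = 9. Hence (stu)(5) = 9.

9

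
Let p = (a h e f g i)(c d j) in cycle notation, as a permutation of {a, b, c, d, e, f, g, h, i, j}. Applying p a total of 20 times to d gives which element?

d lies in the 3-cycle (c d j).
Since the cycle has length 3, p^20 acts on it the same as p^2 (20 mod 3 = 2).
Advancing 2 steps from d: d → j → c.

c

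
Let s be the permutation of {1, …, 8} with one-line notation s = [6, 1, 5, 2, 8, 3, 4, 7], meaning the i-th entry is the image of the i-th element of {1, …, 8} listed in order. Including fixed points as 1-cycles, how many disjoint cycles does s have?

1

The cycle decomposition is (1 6 3 5 8 7 4 2), which has 1 cycle (counting 1-cycles).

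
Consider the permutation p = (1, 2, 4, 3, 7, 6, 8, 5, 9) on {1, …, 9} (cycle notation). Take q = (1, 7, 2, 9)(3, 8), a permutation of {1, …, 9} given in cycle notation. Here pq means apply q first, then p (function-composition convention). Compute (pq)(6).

8

First apply q: q(6) = 6, then p(6) = 8. Thus (pq)(6) = 8.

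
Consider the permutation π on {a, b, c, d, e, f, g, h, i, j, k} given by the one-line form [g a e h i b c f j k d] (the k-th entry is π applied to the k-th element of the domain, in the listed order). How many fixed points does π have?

0

No element satisfies π(x) = x, so there are 0 fixed points.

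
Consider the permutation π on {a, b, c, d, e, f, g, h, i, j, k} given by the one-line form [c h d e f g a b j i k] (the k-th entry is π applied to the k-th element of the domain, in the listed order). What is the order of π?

6

The disjoint-cycle form of π has cycle lengths 6, 2, 2, 1.
The order of π is the least common multiple of its cycle lengths: lcm(6, 2, 2) = 6.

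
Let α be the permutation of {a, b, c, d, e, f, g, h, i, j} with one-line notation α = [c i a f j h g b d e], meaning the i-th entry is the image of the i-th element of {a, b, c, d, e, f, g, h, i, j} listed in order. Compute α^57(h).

Tracing h → b → … returns to h after 5 steps, so h lies in a 5-cycle (b i d f h).
Since the cycle has length 5, α^57 acts on it the same as α^2 (57 mod 5 = 2).
Advancing 2 steps from h: h → b → i.

i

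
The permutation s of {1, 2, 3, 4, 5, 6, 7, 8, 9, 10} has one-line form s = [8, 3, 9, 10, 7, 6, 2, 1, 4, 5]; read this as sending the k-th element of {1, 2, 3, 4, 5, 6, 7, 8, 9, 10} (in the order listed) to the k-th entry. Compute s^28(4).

Tracing 4 → 10 → … returns to 4 after 7 steps, so 4 lies in a 7-cycle (2 3 9 4 10 5 7).
Since the cycle has length 7, s^28 acts on it the same as s^0 (28 mod 7 = 0).
So s^28(4) = 4.

4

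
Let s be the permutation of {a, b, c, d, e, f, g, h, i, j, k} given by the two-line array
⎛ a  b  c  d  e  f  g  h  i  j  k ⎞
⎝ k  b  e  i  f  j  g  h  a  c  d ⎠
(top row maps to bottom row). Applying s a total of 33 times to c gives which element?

e

Tracing c → e → … returns to c after 4 steps, so c lies in a 4-cycle (c e f j).
Powers repeat with period 4 on this cycle, and 33 mod 4 = 1, so s^33(c) = s^1(c).
Stepping 1 place around the cycle: c → e.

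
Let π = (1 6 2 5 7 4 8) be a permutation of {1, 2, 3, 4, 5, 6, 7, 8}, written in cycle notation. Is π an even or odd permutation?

The cycle lengths are 7, 1.
A cycle is odd iff its length is even; π has 0 even-length cycles, so sgn(π) = (−1)^0 and π is even.

even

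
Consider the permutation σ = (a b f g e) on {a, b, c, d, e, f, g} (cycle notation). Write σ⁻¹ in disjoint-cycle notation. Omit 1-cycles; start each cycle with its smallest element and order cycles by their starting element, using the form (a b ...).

Inverting a permutation written in cycle notation just reverses the order within every cycle.
After reversing and putting each cycle's least element first, σ⁻¹ = (a e g f b).

(a e g f b)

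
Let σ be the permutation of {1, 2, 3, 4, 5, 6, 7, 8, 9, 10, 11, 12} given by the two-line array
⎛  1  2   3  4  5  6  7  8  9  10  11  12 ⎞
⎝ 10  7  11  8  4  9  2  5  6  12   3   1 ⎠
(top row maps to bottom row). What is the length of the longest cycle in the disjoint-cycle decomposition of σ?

3

Decomposing into disjoint cycles gives (1, 10, 12)(2, 7)(3, 11)(4, 8, 5)(6, 9); the longest has length 3.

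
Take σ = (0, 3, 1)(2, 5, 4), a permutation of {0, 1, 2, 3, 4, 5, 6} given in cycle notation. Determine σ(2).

2 appears in (2, 5, 4); the next entry (wrapping around) is 5.

5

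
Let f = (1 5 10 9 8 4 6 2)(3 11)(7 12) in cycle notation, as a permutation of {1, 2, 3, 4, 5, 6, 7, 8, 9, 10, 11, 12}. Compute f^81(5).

10

5 lies in the 8-cycle (1 5 10 9 8 4 6 2).
On an 8-cycle, f^8 is the identity, so f^81 = f^1 there (81 ≡ 1 mod 8).
Advancing 1 step from 5: 5 → 10.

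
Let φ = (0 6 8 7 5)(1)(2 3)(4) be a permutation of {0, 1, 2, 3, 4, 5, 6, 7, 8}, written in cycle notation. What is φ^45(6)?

6

6 lies in the 5-cycle (0 6 8 7 5).
Powers repeat with period 5 on this cycle, and 45 mod 5 = 0, so φ^45(6) = φ^0(6).
So φ^45(6) = 6.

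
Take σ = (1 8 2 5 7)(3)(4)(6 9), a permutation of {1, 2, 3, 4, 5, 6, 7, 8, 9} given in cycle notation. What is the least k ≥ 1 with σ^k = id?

The cycle type of σ is (5, 2, 1, 1).
The order is lcm(5, 2) = 10.

10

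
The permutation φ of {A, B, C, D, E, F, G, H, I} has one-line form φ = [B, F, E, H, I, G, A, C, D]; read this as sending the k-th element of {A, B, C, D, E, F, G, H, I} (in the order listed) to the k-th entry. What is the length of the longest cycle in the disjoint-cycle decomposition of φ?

Decomposing into disjoint cycles gives (A, B, F, G)(C, E, I, D, H); the longest has length 5.

5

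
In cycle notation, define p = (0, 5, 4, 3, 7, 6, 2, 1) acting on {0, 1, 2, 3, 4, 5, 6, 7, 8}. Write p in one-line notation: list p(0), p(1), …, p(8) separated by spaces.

Reading each image from the cycles: 0→5, 1→0, 2→1, 3→7, 4→3, 5→4, 6→2, 7→6, 8→8.
Listing these in domain order gives 5 0 1 7 3 4 2 6 8.

5 0 1 7 3 4 2 6 8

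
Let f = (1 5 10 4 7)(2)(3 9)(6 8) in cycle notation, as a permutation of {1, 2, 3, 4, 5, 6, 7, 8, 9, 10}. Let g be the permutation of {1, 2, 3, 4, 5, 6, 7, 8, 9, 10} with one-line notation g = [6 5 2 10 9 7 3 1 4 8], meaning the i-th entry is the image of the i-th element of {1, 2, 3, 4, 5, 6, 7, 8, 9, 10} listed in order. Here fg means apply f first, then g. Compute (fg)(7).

6

First apply f: f(7) = 1, then g(1) = 6. Thus (fg)(7) = 6.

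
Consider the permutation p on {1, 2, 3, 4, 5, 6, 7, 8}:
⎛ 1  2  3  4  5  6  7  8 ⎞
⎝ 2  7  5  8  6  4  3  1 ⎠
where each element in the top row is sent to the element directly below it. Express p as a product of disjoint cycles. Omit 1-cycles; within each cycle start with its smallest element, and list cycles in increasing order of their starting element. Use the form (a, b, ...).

Start at 1 and follow images: 1 → 2 → 7 → 3 → 5 → 6 → 4 → 8 → 1, giving the cycle (1, 2, 7, 3, 5, 6, 4, 8).
Repeating from the next unused element and collecting all non-trivial cycles gives (1, 2, 7, 3, 5, 6, 4, 8).

(1, 2, 7, 3, 5, 6, 4, 8)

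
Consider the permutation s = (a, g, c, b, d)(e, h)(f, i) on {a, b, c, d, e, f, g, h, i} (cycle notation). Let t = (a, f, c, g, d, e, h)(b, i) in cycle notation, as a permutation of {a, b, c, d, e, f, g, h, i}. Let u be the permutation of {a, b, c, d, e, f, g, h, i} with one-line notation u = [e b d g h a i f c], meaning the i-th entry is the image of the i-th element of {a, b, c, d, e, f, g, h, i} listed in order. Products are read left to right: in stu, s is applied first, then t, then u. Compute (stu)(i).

d

Chase i: s(i) = f; t(f) = c; u(c) = d. Hence (stu)(i) = d.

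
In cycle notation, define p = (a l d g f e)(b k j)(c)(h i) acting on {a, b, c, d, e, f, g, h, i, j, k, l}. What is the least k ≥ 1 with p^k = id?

The cycle type of p is (6, 3, 2, 1).
Since disjoint cycles commute, ord(p) = lcm(6, 3, 2) = 6.

6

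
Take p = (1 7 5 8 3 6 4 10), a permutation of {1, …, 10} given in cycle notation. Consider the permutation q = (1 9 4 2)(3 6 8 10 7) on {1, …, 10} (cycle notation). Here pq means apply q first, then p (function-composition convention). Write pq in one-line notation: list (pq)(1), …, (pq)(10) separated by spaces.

(pq)(x) = p(q(x)). Computing each image: p(q(1)) = p(9) = 9, p(q(2)) = p(1) = 7, p(q(3)) = p(6) = 4, p(q(4)) = p(2) = 2, p(q(5)) = p(5) = 8, p(q(6)) = p(8) = 3, p(q(7)) = p(3) = 6, p(q(8)) = p(10) = 1, p(q(9)) = p(4) = 10, p(q(10)) = p(7) = 5.
Hence pq = [9 7 4 2 8 3 6 1 10 5].

9 7 4 2 8 3 6 1 10 5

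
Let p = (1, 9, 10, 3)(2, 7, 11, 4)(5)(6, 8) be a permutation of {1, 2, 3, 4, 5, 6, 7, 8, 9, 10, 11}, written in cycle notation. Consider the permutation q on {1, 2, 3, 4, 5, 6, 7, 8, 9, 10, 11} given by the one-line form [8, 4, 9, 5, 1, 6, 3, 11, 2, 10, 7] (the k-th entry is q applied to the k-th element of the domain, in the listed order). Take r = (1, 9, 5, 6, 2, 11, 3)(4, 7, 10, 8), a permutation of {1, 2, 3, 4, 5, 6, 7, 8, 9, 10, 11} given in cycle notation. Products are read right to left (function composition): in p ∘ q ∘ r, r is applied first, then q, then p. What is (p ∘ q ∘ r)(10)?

4

Apply the permutations in order: r(10) = 8, then q(8) = 11, then p(11) = 4. So (p ∘ q ∘ r)(10) = 4.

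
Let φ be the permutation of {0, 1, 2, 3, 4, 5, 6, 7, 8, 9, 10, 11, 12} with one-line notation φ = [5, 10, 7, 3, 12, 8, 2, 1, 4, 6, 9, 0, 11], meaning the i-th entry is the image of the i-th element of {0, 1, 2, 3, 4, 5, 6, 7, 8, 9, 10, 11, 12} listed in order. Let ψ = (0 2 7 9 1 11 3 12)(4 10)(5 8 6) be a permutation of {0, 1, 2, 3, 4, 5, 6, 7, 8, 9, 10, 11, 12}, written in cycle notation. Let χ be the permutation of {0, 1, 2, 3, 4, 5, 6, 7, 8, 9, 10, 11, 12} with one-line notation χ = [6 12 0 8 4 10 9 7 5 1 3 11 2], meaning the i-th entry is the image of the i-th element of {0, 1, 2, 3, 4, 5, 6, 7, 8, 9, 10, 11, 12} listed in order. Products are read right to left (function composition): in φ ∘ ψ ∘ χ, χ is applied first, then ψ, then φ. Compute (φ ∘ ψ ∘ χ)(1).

Chase 1: χ(1) = 12; ψ(12) = 0; φ(0) = 5. Hence (φ ∘ ψ ∘ χ)(1) = 5.

5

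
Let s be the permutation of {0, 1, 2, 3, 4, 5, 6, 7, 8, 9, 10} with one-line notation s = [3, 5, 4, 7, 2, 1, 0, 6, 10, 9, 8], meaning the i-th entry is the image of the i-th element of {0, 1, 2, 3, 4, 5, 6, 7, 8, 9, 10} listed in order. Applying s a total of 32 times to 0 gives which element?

Tracing 0 → 3 → … returns to 0 after 4 steps, so 0 lies in a 4-cycle (0, 3, 7, 6).
Powers repeat with period 4 on this cycle, and 32 mod 4 = 0, so s^32(0) = s^0(0).
So s^32(0) = 0.

0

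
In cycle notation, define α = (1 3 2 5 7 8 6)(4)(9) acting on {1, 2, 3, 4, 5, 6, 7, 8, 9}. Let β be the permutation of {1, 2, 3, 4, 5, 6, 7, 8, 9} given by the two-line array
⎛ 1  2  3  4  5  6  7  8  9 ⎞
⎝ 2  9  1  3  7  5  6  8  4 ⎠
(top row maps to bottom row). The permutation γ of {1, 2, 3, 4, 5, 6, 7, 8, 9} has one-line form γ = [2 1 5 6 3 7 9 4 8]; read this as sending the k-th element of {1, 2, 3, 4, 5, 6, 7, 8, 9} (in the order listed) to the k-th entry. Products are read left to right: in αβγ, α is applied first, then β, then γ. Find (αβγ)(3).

8

Apply the permutations in order: α(3) = 2, then β(2) = 9, then γ(9) = 8. So (αβγ)(3) = 8.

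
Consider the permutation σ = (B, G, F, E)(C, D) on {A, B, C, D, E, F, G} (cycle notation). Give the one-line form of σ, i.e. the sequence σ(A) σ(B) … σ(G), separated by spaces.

A G D C B E F

Each element maps to the next entry in its cycle (wrapping to the front): A↦A, B↦G, C↦D, D↦C, E↦B, F↦E, G↦F.
So the one-line form is A G D C B E F.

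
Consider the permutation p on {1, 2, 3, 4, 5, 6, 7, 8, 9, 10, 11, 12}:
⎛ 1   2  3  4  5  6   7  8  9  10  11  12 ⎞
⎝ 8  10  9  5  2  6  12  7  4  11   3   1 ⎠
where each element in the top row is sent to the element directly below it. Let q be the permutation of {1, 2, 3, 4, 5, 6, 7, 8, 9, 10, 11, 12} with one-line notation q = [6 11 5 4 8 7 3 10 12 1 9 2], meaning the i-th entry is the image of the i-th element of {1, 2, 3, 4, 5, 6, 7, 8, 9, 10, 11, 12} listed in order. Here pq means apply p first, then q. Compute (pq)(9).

4

p(9) = 4, then q(4) = 4; composing gives (pq)(9) = 4.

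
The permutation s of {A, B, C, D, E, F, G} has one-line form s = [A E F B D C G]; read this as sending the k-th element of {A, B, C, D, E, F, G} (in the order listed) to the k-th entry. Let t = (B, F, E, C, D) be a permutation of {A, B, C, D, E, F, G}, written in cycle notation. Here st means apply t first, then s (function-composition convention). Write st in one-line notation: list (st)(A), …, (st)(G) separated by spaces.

A C B E F D G

For each element, apply t then s: A → A → A; B → F → C; C → D → B; D → B → E; E → C → F; F → E → D; G → G → G.
Collecting the images, st = [A C B E F D G].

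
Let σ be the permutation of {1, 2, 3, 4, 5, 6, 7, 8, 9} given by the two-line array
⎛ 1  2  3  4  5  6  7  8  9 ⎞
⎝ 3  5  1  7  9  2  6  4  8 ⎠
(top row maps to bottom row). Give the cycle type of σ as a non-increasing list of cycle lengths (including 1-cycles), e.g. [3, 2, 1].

[7, 2]

The disjoint cycles are (1 3)(2 5 9 8 4 7 6), with lengths 7, 2 in non-increasing order.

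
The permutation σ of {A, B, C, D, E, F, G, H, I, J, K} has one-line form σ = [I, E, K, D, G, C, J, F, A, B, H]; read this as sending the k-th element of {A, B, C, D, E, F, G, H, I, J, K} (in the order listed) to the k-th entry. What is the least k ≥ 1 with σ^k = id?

The disjoint-cycle form of σ has cycle lengths 4, 4, 2, 1.
The order of σ is the least common multiple of its cycle lengths: lcm(4, 4, 2) = 4.

4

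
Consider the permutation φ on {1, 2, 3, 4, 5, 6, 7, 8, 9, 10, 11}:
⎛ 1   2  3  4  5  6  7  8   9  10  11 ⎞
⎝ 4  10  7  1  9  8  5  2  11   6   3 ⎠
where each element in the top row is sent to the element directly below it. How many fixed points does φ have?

No element satisfies φ(x) = x, so there are 0 fixed points.

0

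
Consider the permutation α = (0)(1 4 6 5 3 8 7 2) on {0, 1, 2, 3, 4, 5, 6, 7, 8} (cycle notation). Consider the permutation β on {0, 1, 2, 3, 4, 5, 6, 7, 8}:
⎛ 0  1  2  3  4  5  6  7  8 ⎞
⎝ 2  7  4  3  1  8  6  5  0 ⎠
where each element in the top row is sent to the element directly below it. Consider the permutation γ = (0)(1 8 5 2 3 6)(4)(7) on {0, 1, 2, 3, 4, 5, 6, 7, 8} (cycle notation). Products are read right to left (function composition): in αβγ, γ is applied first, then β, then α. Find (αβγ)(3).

5

(αβγ)(3) = α(β(γ(3))). γ(3) = 6, then β(6) = 6, then α(6) = 5, so the result is 5.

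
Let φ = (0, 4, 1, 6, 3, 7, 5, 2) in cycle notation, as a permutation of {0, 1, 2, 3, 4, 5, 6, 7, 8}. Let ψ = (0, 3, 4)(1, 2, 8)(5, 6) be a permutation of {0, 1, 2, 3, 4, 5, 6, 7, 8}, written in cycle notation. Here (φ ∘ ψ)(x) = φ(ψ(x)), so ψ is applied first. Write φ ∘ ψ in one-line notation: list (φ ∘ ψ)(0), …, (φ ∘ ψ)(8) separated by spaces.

Chase each element through ψ then φ: 0 → 3 → 7; 1 → 2 → 0; 2 → 8 → 8; 3 → 4 → 1; 4 → 0 → 4; 5 → 6 → 3; 6 → 5 → 2; 7 → 7 → 5; 8 → 1 → 6.
Collecting the images, φ ∘ ψ = [7 0 8 1 4 3 2 5 6].

7 0 8 1 4 3 2 5 6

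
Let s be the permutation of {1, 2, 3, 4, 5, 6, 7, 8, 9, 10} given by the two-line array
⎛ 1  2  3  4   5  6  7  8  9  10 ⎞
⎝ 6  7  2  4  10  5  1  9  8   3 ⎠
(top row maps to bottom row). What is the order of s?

14

Decomposing into disjoint cycles gives cycle lengths 7, 2, 1.
The order is lcm(7, 2) = 14.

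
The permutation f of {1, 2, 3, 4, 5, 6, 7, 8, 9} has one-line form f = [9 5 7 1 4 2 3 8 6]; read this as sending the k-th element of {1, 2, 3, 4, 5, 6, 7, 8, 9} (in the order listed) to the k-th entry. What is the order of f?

6

Decomposing into disjoint cycles gives cycle lengths 6, 2, 1.
The order is lcm(6, 2) = 6.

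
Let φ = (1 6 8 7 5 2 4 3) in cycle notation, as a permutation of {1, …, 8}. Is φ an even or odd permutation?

odd

The cycle lengths are 8.
A cycle of length ℓ contributes ℓ−1 transpositions, so φ is a product of 7 transpositions — odd.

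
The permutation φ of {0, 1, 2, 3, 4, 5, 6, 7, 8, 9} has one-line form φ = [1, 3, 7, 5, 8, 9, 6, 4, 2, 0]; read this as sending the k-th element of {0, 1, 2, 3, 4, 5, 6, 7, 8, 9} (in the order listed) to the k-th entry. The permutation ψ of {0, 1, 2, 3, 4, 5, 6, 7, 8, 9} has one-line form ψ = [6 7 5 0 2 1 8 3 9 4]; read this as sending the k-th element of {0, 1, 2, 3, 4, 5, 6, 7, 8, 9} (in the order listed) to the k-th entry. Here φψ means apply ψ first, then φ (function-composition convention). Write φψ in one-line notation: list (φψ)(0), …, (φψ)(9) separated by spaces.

For each element, apply ψ then φ: 0 → 6 → 6; 1 → 7 → 4; 2 → 5 → 9; 3 → 0 → 1; 4 → 2 → 7; 5 → 1 → 3; 6 → 8 → 2; 7 → 3 → 5; 8 → 9 → 0; 9 → 4 → 8.
So φψ in one-line form is 6 4 9 1 7 3 2 5 0 8.

6 4 9 1 7 3 2 5 0 8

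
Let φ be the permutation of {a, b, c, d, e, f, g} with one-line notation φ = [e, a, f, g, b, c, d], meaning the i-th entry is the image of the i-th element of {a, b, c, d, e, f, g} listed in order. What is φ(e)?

b

e is element number 5 of the domain, and entry number 5 of the one-line form is b, so φ(e) = b.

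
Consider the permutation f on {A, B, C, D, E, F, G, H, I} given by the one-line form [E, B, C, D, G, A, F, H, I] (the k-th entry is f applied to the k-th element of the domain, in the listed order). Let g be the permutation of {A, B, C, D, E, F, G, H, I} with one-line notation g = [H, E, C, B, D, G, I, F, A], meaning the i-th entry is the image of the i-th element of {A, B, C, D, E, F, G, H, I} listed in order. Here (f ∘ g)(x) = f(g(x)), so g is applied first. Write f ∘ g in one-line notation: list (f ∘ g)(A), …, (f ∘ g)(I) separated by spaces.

H G C B D F I A E

Chase each element through g then f: A → H → H; B → E → G; C → C → C; D → B → B; E → D → D; F → G → F; G → I → I; H → F → A; I → A → E.
Collecting the images, f ∘ g = [H G C B D F I A E].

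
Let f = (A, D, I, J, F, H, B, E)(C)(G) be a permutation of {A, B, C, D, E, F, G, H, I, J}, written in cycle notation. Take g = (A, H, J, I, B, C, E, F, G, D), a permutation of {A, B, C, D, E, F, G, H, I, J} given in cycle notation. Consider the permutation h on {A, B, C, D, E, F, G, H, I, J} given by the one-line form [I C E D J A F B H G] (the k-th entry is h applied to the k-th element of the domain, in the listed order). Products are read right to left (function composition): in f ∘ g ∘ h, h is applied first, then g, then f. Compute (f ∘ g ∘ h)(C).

Apply the permutations in order: h(C) = E, then g(E) = F, then f(F) = H. So (f ∘ g ∘ h)(C) = H.

H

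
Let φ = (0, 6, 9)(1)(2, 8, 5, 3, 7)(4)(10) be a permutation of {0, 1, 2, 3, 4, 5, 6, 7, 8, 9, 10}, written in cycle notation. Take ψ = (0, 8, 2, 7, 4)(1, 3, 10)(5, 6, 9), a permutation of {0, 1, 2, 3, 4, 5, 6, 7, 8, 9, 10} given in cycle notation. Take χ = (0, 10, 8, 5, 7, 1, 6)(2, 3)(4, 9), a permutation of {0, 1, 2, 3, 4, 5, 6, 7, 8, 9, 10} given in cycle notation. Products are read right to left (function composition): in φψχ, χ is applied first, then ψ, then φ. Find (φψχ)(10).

8

(φψχ)(10) = φ(ψ(χ(10))). χ(10) = 8, then ψ(8) = 2, then φ(2) = 8, so the result is 8.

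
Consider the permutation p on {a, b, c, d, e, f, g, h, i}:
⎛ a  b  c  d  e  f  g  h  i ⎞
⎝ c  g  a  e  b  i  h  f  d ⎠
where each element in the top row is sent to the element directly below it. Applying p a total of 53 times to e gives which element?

Tracing e → b → … returns to e after 7 steps, so e lies in a 7-cycle (b, g, h, f, i, d, e).
Since the cycle has length 7, p^53 acts on it the same as p^4 (53 mod 7 = 4).
Advancing 4 steps from e: e → b → g → h → f.

f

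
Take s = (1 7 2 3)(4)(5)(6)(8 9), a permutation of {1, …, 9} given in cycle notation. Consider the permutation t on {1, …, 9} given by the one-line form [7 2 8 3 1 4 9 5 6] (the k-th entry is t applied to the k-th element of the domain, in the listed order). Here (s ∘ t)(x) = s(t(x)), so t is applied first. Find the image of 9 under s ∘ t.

6

t(9) = 6, then s(6) = 6; composing gives (s ∘ t)(9) = 6.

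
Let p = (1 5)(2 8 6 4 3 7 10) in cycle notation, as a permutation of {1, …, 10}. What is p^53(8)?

7

8 lies in the 7-cycle (2 8 6 4 3 7 10).
Since the cycle has length 7, p^53 acts on it the same as p^4 (53 mod 7 = 4).
Stepping 4 places around the cycle: 8 → 6 → 4 → 3 → 7.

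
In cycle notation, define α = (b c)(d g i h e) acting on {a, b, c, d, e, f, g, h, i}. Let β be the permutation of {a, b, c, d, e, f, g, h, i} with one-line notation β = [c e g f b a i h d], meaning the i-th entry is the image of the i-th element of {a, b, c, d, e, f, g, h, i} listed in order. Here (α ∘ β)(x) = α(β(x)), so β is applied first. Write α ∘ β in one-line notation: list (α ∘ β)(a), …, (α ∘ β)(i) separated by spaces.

For each element, apply β then α: a → c → b; b → e → d; c → g → i; d → f → f; e → b → c; f → a → a; g → i → h; h → h → e; i → d → g.
Collecting the images, α ∘ β = [b d i f c a h e g].

b d i f c a h e g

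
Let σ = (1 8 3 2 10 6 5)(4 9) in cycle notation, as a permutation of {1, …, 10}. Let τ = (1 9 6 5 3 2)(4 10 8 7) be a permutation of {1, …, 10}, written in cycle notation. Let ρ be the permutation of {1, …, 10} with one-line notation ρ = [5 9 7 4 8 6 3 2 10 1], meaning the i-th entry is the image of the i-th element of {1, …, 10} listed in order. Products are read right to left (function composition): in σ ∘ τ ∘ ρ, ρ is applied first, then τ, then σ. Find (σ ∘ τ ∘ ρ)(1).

2

Apply the permutations in order: ρ(1) = 5, then τ(5) = 3, then σ(3) = 2. So (σ ∘ τ ∘ ρ)(1) = 2.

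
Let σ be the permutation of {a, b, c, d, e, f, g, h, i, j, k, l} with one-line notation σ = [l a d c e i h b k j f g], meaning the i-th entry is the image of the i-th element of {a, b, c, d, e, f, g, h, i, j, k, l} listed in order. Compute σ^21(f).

f

Tracing f → i → … returns to f after 3 steps, so f lies in a 3-cycle (f, i, k).
Powers repeat with period 3 on this cycle, and 21 mod 3 = 0, so σ^21(f) = σ^0(f).
So σ^21(f) = f.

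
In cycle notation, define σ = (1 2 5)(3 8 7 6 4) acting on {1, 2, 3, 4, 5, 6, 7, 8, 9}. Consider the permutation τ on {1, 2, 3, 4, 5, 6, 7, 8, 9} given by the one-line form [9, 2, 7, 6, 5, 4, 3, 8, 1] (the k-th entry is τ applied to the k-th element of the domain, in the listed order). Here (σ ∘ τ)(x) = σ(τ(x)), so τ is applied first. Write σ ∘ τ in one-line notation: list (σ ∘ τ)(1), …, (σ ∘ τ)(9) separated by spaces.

Chase each element through τ then σ: 1 → 9 → 9; 2 → 2 → 5; 3 → 7 → 6; 4 → 6 → 4; 5 → 5 → 1; 6 → 4 → 3; 7 → 3 → 8; 8 → 8 → 7; 9 → 1 → 2.
Collecting the images, σ ∘ τ = [9 5 6 4 1 3 8 7 2].

9 5 6 4 1 3 8 7 2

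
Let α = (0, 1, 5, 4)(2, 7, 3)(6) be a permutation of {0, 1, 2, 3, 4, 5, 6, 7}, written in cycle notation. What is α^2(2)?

3

2 lies in the 3-cycle (2, 7, 3).
Advancing 2 steps from 2: 2 → 7 → 3.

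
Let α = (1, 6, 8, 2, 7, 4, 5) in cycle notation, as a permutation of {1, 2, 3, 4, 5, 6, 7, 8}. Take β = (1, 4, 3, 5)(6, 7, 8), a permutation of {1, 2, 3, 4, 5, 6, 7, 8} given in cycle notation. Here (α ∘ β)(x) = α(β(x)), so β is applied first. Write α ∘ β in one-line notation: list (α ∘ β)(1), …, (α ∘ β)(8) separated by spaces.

For each element, apply β then α: 1 → 4 → 5; 2 → 2 → 7; 3 → 5 → 1; 4 → 3 → 3; 5 → 1 → 6; 6 → 7 → 4; 7 → 8 → 2; 8 → 6 → 8.
So α ∘ β in one-line form is 5 7 1 3 6 4 2 8.

5 7 1 3 6 4 2 8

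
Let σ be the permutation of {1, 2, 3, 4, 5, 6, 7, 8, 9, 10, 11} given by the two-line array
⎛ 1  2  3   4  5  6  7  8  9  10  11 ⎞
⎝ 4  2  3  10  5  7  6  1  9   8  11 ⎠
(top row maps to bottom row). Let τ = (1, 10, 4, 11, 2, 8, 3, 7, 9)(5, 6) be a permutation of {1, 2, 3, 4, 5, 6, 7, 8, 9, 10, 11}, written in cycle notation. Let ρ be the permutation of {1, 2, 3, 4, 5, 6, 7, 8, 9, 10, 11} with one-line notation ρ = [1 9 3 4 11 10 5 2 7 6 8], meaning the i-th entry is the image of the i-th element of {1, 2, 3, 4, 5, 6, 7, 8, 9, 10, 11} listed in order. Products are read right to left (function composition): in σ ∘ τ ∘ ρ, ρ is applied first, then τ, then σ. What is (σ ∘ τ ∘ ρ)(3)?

Apply the permutations in order: ρ(3) = 3, then τ(3) = 7, then σ(7) = 6. So (σ ∘ τ ∘ ρ)(3) = 6.

6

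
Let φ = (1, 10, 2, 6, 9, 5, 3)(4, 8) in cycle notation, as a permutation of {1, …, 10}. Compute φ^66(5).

5 lies in the 7-cycle (1, 10, 2, 6, 9, 5, 3).
Powers repeat with period 7 on this cycle, and 66 mod 7 = 3, so φ^66(5) = φ^3(5).
Stepping 3 places around the cycle: 5 → 3 → 1 → 10.

10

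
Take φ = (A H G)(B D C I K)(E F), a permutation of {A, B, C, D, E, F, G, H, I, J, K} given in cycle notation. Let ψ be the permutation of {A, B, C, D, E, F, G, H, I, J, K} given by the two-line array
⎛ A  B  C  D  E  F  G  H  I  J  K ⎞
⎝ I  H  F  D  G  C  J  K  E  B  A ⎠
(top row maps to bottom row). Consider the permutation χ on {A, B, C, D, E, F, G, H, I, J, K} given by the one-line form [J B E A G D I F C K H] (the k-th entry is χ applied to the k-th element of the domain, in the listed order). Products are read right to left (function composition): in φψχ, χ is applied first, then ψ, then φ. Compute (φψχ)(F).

C

Chase F: χ(F) = D; ψ(D) = D; φ(D) = C. Hence (φψχ)(F) = C.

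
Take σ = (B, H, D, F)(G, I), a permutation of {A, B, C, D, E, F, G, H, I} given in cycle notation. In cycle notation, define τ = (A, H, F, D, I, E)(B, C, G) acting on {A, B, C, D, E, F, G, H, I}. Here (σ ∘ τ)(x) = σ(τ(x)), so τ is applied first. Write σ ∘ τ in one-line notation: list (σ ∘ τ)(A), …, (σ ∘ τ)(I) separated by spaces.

D C I G A F H B E

Chase each element through τ then σ: A → H → D; B → C → C; C → G → I; D → I → G; E → A → A; F → D → F; G → B → H; H → F → B; I → E → E.
So σ ∘ τ in one-line form is D C I G A F H B E.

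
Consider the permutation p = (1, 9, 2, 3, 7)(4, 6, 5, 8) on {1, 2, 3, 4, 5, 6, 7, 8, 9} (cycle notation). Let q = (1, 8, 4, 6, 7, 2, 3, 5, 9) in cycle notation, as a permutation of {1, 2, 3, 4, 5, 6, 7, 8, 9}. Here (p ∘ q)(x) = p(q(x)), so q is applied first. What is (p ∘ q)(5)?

First apply q: q(5) = 9, then p(9) = 2. Thus (p ∘ q)(5) = 2.

2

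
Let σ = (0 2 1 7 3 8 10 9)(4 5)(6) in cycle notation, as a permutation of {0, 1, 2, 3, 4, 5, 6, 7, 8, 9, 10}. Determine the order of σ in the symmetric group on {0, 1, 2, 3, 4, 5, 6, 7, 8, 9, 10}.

8

The cycle type of σ is (8, 2, 1).
Since disjoint cycles commute, ord(σ) = lcm(8, 2) = 8.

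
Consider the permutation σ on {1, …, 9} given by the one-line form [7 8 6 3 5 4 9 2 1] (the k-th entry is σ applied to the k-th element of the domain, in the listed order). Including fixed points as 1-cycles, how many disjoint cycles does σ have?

4

The cycle decomposition is (1 7 9)(2 8)(3 6 4)(5), which has 4 cycles (counting 1-cycles).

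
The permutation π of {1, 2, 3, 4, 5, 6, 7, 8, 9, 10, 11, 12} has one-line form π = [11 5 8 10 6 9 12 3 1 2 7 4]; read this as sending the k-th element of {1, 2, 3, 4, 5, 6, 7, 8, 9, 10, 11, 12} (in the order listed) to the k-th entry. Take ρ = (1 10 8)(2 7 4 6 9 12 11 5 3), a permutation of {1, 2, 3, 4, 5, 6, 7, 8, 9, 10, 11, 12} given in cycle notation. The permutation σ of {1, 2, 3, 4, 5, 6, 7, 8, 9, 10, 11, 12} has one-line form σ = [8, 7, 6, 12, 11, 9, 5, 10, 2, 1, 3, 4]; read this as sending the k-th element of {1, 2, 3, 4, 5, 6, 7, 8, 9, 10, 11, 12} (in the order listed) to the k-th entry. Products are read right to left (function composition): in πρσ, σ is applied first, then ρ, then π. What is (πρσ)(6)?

4

Chase 6: σ(6) = 9; ρ(9) = 12; π(12) = 4. Hence (πρσ)(6) = 4.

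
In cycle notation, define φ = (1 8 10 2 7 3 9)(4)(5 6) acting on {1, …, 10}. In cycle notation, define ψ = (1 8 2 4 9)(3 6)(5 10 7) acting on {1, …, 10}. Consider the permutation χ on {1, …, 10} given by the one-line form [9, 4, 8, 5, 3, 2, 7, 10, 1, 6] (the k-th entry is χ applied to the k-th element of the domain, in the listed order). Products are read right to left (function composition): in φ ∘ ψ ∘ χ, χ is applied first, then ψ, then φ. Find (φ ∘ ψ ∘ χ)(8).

3

Apply the permutations in order: χ(8) = 10, then ψ(10) = 7, then φ(7) = 3. So (φ ∘ ψ ∘ χ)(8) = 3.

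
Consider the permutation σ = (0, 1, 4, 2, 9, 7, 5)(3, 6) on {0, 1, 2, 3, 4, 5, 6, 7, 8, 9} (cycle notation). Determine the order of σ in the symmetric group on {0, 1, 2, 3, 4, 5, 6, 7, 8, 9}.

14

The disjoint cycles have lengths 7, 2, 1.
The order of σ is the least common multiple of its cycle lengths: lcm(7, 2) = 14.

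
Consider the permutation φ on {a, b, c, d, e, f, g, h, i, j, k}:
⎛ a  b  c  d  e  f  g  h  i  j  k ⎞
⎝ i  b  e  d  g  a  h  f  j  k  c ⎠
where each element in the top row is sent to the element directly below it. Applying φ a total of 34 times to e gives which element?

k

Tracing e → g → … returns to e after 9 steps, so e lies in a 9-cycle (a, i, j, k, c, e, g, h, f).
On a 9-cycle, φ^9 is the identity, so φ^34 = φ^7 there (34 ≡ 7 mod 9).
Stepping 7 places around the cycle: e → g → h → f → a → i → j → k.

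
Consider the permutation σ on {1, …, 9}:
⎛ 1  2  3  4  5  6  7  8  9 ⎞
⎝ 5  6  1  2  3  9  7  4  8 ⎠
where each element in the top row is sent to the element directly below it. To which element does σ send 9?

The entry below 9 in the array is 8, so σ(9) = 8.

8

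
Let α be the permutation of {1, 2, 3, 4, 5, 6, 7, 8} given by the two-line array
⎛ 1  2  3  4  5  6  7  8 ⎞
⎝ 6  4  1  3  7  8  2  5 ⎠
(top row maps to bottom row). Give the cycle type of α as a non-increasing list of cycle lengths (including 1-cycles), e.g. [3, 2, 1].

The disjoint cycles are (1 6 8 5 7 2 4 3), with lengths 8 in non-increasing order.

[8]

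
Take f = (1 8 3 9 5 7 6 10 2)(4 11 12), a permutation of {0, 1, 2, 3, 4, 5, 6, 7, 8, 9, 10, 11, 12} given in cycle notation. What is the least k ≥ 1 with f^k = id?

9

The disjoint cycles have lengths 9, 3, 1.
The order of f is the least common multiple of its cycle lengths: lcm(9, 3) = 9.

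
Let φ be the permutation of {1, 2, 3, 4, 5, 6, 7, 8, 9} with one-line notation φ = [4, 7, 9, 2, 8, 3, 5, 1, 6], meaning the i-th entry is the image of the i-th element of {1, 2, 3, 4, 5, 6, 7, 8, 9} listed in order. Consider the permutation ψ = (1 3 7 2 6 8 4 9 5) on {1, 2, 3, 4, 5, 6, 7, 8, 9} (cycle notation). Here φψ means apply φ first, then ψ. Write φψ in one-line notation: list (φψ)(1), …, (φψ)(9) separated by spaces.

9 2 5 6 4 7 1 3 8

For each element, apply φ then ψ: 1 → 4 → 9; 2 → 7 → 2; 3 → 9 → 5; 4 → 2 → 6; 5 → 8 → 4; 6 → 3 → 7; 7 → 5 → 1; 8 → 1 → 3; 9 → 6 → 8.
Collecting the images, φψ = [9 2 5 6 4 7 1 3 8].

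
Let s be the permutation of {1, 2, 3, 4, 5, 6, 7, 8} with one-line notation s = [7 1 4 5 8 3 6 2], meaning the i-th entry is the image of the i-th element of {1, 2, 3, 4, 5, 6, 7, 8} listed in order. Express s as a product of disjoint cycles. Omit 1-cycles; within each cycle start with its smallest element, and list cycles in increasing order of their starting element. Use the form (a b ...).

(1 7 6 3 4 5 8 2)

From 1: 1 → 7 → 6 → 3 → 4 → 5 → 8 → 2 → 1, closing the cycle (1 7 6 3 4 5 8 2).
Continuing from each remaining unvisited element yields (1 7 6 3 4 5 8 2).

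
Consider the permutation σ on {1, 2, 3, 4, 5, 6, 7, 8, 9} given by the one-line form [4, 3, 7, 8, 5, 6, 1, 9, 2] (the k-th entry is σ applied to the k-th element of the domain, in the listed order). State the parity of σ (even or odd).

even

In disjoint-cycle form the cycle lengths are 7, 1, 1.
A cycle is odd iff its length is even; σ has 0 even-length cycles, so sgn(σ) = (−1)^0 and σ is even.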